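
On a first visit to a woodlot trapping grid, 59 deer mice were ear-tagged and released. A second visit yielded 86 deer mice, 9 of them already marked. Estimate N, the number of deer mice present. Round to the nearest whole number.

N = (59 × 86) / 9 = 5074 / 9 ≈ 563.8 → 564

N ≈ 564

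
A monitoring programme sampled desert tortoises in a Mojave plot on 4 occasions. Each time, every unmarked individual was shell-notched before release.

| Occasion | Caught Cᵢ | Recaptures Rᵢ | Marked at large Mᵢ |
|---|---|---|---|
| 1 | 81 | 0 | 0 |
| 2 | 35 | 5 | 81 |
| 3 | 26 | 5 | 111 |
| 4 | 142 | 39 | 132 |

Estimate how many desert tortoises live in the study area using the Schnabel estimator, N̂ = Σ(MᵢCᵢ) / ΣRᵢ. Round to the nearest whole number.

Σ MᵢCᵢ = 0·81 + 81·35 + 111·26 + 132·142 = 0 + 2835 + 2886 + 18744 = 24465
Σ Rᵢ = 0 + 5 + 5 + 39 = 49
N̂ = 24465 / 49 ≈ 499.3 → 499

N ≈ 499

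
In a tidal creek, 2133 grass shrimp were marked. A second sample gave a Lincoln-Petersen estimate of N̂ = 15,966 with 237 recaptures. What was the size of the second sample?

From N = M·C/R: C = N·R / M = 15966·237 / 2133 = 3783942 / 2133 = 1774.

C = 1774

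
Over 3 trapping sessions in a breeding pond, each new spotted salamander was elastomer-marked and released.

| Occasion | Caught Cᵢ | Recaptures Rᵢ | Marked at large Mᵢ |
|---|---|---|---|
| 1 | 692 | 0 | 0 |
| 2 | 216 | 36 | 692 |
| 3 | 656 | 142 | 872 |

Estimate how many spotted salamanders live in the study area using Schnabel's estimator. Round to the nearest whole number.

N ≈ 4053

Σ MᵢCᵢ = 0·692 + 692·216 + 872·656 = 0 + 149472 + 572032 = 721504
Σ Rᵢ = 0 + 36 + 142 = 178
N̂ = 721504 / 178 ≈ 4053.4 → 4053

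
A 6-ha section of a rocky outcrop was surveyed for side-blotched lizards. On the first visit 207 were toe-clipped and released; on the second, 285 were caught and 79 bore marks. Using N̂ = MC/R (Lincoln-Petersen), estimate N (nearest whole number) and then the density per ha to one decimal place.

N̂ = 207·285/79 = 58995/79 ≈ 746.8 → 747
Density = N̂ / area = 747 / 6 ≈ 124.50 → 124.5 per ha

density ≈ 124.5 side-blotched lizards per ha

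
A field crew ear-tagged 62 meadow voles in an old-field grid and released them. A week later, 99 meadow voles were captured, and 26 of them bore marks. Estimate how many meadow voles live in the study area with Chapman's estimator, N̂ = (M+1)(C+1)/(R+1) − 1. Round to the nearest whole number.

N ≈ 232

N̂ = (62+1)(99+1)/(26+1) − 1 = 63·100/27 − 1
= 6300/27 − 1 ≈ 233.3 − 1 ≈ 232.3 → 232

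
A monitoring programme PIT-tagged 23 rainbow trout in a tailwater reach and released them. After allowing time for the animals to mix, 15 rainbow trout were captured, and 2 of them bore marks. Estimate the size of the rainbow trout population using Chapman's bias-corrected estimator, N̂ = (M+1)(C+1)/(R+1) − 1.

N̂ = (23+1)(15+1)/(2+1) − 1 = 24·16/3 − 1
= 384/3 − 1 = 128 − 1 = 127

N = 127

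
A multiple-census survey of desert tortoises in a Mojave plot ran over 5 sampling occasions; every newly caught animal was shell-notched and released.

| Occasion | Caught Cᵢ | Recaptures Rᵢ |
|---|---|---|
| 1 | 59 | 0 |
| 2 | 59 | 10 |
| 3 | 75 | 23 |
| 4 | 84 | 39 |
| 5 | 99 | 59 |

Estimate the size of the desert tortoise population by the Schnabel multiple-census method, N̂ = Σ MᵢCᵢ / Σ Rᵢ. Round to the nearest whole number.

N ≈ 346

Marked at large before each occasion: Mᵢ = Σⱼ<ᵢ (Cⱼ − Rⱼ) → M1=0, M2=59, M3=108, M4=160, M5=205
Σ MᵢCᵢ = 0·59 + 59·59 + 108·75 + 160·84 + 205·99 = 0 + 3481 + 8100 + 13440 + 20295 = 45316
Σ Rᵢ = 0 + 10 + 23 + 39 + 59 = 131
N̂ = 45316 / 131 ≈ 345.9 → 346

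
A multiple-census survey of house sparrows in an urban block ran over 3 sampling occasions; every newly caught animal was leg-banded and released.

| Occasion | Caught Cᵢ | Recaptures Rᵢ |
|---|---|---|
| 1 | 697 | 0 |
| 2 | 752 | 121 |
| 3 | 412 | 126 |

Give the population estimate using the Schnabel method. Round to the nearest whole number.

N ≈ 4337

Marked at large before each occasion: Mᵢ = Σⱼ<ᵢ (Cⱼ − Rⱼ) → M1=0, M2=697, M3=1328
Σ MᵢCᵢ = 0·697 + 697·752 + 1328·412 = 0 + 524144 + 547136 = 1071280
Σ Rᵢ = 0 + 121 + 126 = 247
N̂ = 1071280 / 247 ≈ 4337.2 → 4337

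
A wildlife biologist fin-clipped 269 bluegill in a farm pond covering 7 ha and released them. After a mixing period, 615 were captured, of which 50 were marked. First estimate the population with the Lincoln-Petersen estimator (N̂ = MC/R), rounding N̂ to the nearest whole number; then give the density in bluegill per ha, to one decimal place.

N̂ = 269·615/50 = 165435/50 ≈ 3308.7 → 3309
Density = N̂ / area = 3309 / 7 ≈ 472.71 → 472.7 per ha

density ≈ 472.7 bluegill per ha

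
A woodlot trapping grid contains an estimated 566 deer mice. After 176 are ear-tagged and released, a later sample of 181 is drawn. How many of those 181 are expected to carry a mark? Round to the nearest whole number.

Expected recaptures E[R] = M·C / N.
E[R] = 176 × 181 / 566 = 31856 / 566 ≈ 56.3 → 56

expected recaptures ≈ 56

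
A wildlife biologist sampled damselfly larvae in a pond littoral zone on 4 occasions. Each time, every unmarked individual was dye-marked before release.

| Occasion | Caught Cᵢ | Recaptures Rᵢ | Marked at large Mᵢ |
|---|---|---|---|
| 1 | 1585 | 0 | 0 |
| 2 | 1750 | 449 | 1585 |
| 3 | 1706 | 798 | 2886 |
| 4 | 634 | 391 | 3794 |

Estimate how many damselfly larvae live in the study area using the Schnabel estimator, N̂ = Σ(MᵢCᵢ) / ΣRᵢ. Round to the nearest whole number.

N ≈ 6168

Σ MᵢCᵢ = 0·1585 + 1585·1750 + 2886·1706 + 3794·634 = 0 + 2773750 + 4923516 + 2405396 = 10102662
Σ Rᵢ = 0 + 449 + 798 + 391 = 1638
N̂ = 10102662 / 1638 ≈ 6167.7 → 6168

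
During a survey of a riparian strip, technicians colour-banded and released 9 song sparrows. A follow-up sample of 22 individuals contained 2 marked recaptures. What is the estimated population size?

N = 99

If marked individuals mix randomly, R/C ≈ M/N, giving N ≈ M·C/R.
N = (9 × 22) / 2 = 198 / 2 = 99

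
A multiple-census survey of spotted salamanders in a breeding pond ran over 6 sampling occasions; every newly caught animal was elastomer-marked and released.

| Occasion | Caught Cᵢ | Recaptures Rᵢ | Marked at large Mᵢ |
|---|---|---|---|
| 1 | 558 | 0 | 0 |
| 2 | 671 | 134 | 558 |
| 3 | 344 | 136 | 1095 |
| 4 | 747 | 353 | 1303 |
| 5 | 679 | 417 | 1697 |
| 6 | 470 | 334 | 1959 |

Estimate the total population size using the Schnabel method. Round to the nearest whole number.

N ≈ 2764

Σ MᵢCᵢ = 0·558 + 558·671 + 1095·344 + 1303·747 + 1697·679 + 1959·470 = 0 + 374418 + 376680 + 973341 + 1152263 + 920730 = 3797432
Σ Rᵢ = 0 + 134 + 136 + 353 + 417 + 334 = 1374
N̂ = 3797432 / 1374 ≈ 2763.8 → 2764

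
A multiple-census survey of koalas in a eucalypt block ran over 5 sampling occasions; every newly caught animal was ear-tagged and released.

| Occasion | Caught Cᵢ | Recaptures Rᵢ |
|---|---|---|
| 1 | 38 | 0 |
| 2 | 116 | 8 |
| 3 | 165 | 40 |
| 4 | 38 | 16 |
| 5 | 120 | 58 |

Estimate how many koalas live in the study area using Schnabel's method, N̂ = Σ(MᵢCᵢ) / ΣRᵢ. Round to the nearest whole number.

Marked at large before each occasion: Mᵢ = Σⱼ<ᵢ (Cⱼ − Rⱼ) → M1=0, M2=38, M3=146, M4=271, M5=293
Σ MᵢCᵢ = 0·38 + 38·116 + 146·165 + 271·38 + 293·120 = 0 + 4408 + 24090 + 10298 + 35160 = 73956
Σ Rᵢ = 0 + 8 + 40 + 16 + 58 = 122
N̂ = 73956 / 122 ≈ 606.2 → 606

N ≈ 606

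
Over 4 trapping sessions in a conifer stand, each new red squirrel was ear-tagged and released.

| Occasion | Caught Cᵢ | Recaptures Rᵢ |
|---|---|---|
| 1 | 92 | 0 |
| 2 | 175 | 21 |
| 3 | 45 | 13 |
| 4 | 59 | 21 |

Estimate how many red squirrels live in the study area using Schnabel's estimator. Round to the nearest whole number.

Marked at large before each occasion: Mᵢ = Σⱼ<ᵢ (Cⱼ − Rⱼ) → M1=0, M2=92, M3=246, M4=278
Σ MᵢCᵢ = 0·92 + 92·175 + 246·45 + 278·59 = 0 + 16100 + 11070 + 16402 = 43572
Σ Rᵢ = 0 + 21 + 13 + 21 = 55
N̂ = 43572 / 55 ≈ 792.2 → 792

N ≈ 792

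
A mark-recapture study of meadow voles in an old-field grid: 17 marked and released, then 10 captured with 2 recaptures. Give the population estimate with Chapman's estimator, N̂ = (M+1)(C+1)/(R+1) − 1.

N̂ = (17+1)(10+1)/(2+1) − 1 = 18·11/3 − 1
= 198/3 − 1 = 66 − 1 = 65

N = 65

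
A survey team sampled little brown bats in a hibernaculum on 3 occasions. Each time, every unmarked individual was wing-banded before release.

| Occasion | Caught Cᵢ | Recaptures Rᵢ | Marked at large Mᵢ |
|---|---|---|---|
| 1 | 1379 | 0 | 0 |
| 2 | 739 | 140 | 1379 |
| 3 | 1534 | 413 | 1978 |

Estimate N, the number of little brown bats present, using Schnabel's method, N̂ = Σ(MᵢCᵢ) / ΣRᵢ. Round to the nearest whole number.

N ≈ 7330

Σ MᵢCᵢ = 0·1379 + 1379·739 + 1978·1534 = 0 + 1019081 + 3034252 = 4053333
Σ Rᵢ = 0 + 140 + 413 = 553
N̂ = 4053333 / 553 ≈ 7329.7 → 7330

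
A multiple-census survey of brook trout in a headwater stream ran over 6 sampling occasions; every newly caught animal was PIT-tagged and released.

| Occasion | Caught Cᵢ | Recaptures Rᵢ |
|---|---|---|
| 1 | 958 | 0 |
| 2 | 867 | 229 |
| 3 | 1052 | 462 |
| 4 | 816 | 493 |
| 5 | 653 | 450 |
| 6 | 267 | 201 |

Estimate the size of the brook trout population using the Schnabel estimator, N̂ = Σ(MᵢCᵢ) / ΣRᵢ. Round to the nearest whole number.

N ≈ 3627

Marked at large before each occasion: Mᵢ = Σⱼ<ᵢ (Cⱼ − Rⱼ) → M1=0, M2=958, M3=1596, M4=2186, M5=2509, M6=2712
Σ MᵢCᵢ = 0·958 + 958·867 + 1596·1052 + 2186·816 + 2509·653 + 2712·267 = 0 + 830586 + 1678992 + 1783776 + 1638377 + 724104 = 6655835
Σ Rᵢ = 0 + 229 + 462 + 493 + 450 + 201 = 1835
N̂ = 6655835 / 1835 ≈ 3627.2 → 3627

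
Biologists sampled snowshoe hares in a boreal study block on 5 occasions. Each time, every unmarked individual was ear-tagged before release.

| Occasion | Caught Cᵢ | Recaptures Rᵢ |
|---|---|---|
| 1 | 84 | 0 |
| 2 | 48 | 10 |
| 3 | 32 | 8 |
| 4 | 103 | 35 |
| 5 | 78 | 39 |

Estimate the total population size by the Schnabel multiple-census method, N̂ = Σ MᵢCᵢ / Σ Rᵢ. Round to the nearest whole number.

N ≈ 431

Marked at large before each occasion: Mᵢ = Σⱼ<ᵢ (Cⱼ − Rⱼ) → M1=0, M2=84, M3=122, M4=146, M5=214
Σ MᵢCᵢ = 0·84 + 84·48 + 122·32 + 146·103 + 214·78 = 0 + 4032 + 3904 + 15038 + 16692 = 39666
Σ Rᵢ = 0 + 10 + 8 + 35 + 39 = 92
N̂ = 39666 / 92 ≈ 431.2 → 431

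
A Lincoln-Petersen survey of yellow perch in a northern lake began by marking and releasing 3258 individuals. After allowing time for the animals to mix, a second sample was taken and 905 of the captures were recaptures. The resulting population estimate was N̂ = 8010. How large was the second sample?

C = 2225

From N = M·C/R: C = N·R / M = 8010·905 / 3258 = 7249050 / 3258 = 2225.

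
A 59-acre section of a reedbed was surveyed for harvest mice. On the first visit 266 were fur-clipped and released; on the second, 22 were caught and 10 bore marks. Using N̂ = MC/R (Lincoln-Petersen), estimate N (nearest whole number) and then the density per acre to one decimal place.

N̂ = 266·22/10 = 5852/10 ≈ 585.2 → 585
Density = N̂ / area = 585 / 59 ≈ 9.92 → 9.9 per acre

density ≈ 9.9 harvest mice per acre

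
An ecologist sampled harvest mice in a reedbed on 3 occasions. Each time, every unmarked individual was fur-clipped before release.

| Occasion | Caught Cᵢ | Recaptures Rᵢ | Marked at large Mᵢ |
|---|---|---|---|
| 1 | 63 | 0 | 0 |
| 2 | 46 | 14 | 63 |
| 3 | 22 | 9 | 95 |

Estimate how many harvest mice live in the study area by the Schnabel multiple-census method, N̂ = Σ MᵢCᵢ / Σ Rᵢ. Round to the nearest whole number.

N ≈ 217

Σ MᵢCᵢ = 0·63 + 63·46 + 95·22 = 0 + 2898 + 2090 = 4988
Σ Rᵢ = 0 + 14 + 9 = 23
N̂ = 4988 / 23 ≈ 216.9 → 217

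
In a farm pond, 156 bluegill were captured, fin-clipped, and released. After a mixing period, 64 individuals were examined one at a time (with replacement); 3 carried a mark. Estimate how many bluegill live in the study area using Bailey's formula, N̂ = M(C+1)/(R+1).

N̂ = 156·(64+1)/(3+1) = 156·65/4 = 10140/4 = 2535

N = 2535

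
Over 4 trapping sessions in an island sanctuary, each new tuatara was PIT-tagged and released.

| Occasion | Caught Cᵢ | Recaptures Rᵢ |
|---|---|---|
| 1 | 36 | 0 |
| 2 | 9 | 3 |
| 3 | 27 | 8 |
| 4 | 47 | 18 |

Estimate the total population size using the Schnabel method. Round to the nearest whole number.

N ≈ 149

Marked at large before each occasion: Mᵢ = Σⱼ<ᵢ (Cⱼ − Rⱼ) → M1=0, M2=36, M3=42, M4=61
Σ MᵢCᵢ = 0·36 + 36·9 + 42·27 + 61·47 = 0 + 324 + 1134 + 2867 = 4325
Σ Rᵢ = 0 + 3 + 8 + 18 = 29
N̂ = 4325 / 29 ≈ 149.1 → 149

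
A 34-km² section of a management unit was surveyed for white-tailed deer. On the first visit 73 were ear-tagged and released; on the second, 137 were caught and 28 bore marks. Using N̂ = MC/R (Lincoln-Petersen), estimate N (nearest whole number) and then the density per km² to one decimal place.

density ≈ 10.5 white-tailed deer per km²

N̂ = 73·137/28 = 10001/28 ≈ 357.2 → 357
Density = N̂ / area = 357 / 34 ≈ 10.50 → 10.5 per km²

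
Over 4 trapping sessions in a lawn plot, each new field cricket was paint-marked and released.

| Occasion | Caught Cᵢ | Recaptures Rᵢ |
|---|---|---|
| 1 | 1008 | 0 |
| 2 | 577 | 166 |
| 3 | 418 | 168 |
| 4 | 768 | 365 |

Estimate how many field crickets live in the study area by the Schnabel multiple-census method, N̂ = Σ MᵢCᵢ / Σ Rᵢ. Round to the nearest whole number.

Marked at large before each occasion: Mᵢ = Σⱼ<ᵢ (Cⱼ − Rⱼ) → M1=0, M2=1008, M3=1419, M4=1669
Σ MᵢCᵢ = 0·1008 + 1008·577 + 1419·418 + 1669·768 = 0 + 581616 + 593142 + 1281792 = 2456550
Σ Rᵢ = 0 + 166 + 168 + 365 = 699
N̂ = 2456550 / 699 ≈ 3514.4 → 3514

N ≈ 3514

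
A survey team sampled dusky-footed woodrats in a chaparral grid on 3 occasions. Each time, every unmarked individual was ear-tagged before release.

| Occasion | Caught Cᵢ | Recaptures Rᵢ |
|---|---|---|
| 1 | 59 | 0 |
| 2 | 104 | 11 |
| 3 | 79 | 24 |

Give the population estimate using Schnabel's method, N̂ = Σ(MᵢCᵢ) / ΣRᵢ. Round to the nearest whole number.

N ≈ 518

Marked at large before each occasion: Mᵢ = Σⱼ<ᵢ (Cⱼ − Rⱼ) → M1=0, M2=59, M3=152
Σ MᵢCᵢ = 0·59 + 59·104 + 152·79 = 0 + 6136 + 12008 = 18144
Σ Rᵢ = 0 + 11 + 24 = 35
N̂ = 18144 / 35 ≈ 518.4 → 518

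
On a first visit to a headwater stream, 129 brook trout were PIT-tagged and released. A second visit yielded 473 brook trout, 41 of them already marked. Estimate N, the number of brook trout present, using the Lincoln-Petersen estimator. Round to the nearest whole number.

N ≈ 1488

If marked individuals mix randomly, R/C ≈ M/N, giving N ≈ M·C/R.
N = (129 × 473) / 41 = 61017 / 41 ≈ 1488.2 → 1488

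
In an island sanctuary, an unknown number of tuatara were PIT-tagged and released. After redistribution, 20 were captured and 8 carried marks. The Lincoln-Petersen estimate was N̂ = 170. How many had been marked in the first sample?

M = 68

From N = M·C/R: M = N·R / C = 170·8 / 20 = 1360 / 20 = 68.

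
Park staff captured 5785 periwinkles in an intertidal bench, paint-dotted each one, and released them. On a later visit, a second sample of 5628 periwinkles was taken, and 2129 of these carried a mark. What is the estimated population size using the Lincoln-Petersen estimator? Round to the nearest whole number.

N ≈ 15,293

The marked fraction in the recapture sample should equal the marked fraction in the population: 2129/5628 = 5785/N.
N = (5785 × 5628) / 2129 = 32557980 / 2129 ≈ 15292.6 → 15293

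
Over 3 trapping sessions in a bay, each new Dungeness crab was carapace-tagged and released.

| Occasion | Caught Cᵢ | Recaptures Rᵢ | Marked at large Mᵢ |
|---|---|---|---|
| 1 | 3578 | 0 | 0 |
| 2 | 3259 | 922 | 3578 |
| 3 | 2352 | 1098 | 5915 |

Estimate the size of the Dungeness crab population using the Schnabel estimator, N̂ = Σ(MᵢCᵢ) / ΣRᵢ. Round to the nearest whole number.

Σ MᵢCᵢ = 0·3578 + 3578·3259 + 5915·2352 = 0 + 11660702 + 13912080 = 25572782
Σ Rᵢ = 0 + 922 + 1098 = 2020
N̂ = 25572782 / 2020 ≈ 12659.8 → 12660

N ≈ 12,660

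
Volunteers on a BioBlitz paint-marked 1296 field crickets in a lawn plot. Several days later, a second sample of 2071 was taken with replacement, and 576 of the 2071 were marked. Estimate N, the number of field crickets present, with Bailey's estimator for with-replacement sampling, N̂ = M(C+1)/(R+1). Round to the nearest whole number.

N̂ = 1296·(2071+1)/(576+1) = 1296·2072/577 = 2685312/577 ≈ 4653.9 → 4654

N ≈ 4654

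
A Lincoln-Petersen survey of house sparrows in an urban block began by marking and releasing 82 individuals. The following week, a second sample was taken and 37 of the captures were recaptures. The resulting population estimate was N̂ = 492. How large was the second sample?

C = 222

From N = M·C/R: C = N·R / M = 492·37 / 82 = 18204 / 82 = 222.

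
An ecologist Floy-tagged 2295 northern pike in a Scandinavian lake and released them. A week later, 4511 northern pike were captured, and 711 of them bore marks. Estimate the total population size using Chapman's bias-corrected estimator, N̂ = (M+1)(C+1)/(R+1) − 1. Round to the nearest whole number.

N̂ = (2295+1)(4511+1)/(711+1) − 1 = 2296·4512/712 − 1
= 10359552/712 − 1 ≈ 14549.9 − 1 ≈ 14548.9 → 14549

N ≈ 14,549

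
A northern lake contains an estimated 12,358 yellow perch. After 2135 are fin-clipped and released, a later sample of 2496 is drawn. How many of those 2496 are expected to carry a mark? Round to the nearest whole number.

expected recaptures ≈ 431

Expected recaptures E[R] = M·C / N.
E[R] = 2135 × 2496 / 12358 = 5328960 / 12358 ≈ 431.2 → 431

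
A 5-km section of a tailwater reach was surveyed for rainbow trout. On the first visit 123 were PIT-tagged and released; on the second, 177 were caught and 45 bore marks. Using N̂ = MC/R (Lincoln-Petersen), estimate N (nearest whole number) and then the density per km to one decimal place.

N̂ = 123·177/45 = 21771/45 ≈ 483.8 → 484
Density = N̂ / area = 484 / 5 ≈ 96.80 → 96.8 per km

density ≈ 96.8 rainbow trout per km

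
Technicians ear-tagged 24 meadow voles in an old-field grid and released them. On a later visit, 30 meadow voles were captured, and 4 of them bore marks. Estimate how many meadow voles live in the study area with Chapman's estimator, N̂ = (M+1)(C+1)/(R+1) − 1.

N = 154

N̂ = (24+1)(30+1)/(4+1) − 1 = 25·31/5 − 1
= 775/5 − 1 = 155 − 1 = 154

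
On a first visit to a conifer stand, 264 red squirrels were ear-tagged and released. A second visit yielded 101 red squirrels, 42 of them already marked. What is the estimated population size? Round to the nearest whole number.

N = (264 × 101) / 42 = 26664 / 42 ≈ 634.9 → 635

N ≈ 635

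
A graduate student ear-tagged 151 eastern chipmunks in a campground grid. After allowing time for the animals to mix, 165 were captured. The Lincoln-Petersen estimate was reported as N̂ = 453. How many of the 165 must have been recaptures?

R = 55

From N = M·C/R: R = M·C / N = 151·165 / 453 = 24915 / 453 = 55.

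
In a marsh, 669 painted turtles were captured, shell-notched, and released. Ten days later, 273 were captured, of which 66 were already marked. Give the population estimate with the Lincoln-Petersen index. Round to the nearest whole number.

The marked fraction in the recapture sample should equal the marked fraction in the population: 66/273 = 669/N.
N = (669 × 273) / 66 = 182637 / 66 ≈ 2767.2 → 2767

N ≈ 2767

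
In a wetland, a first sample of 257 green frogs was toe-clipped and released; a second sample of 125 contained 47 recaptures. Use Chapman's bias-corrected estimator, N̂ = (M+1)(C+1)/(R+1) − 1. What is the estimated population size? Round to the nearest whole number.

N̂ = (257+1)(125+1)/(47+1) − 1 = 258·126/48 − 1
= 32508/48 − 1 ≈ 677.2 − 1 ≈ 676.2 → 676

N ≈ 676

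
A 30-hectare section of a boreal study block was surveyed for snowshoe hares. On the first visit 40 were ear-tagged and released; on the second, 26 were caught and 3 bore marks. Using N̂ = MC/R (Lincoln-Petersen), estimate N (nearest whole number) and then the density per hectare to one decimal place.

density ≈ 11.6 snowshoe hares per hectare

N̂ = 40·26/3 = 1040/3 ≈ 346.7 → 347
Density = N̂ / area = 347 / 30 ≈ 11.57 → 11.6 per hectare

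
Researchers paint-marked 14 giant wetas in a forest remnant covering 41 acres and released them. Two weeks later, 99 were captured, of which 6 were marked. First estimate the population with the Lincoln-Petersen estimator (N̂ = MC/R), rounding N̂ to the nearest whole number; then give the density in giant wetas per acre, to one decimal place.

N̂ = 14·99/6 = 1386/6 = 231
Density = N̂ / area = 231 / 41 ≈ 5.63 → 5.6 per acre

density ≈ 5.6 giant wetas per acre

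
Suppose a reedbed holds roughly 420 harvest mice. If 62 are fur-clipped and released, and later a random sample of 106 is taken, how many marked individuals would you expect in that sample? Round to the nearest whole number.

Expected recaptures E[R] = M·C / N.
E[R] = 62 × 106 / 420 = 6572 / 420 ≈ 15.6 → 16

expected recaptures ≈ 16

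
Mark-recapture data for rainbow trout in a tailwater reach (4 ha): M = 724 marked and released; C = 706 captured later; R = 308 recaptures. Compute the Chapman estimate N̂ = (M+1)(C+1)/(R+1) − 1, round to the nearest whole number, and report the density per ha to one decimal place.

N̂ = 725·707/309 − 1 = 512575/309 − 1 ≈ 1657.8 → 1658
Density = N̂ / area = 1658 / 4 ≈ 414.50 → 414.5 per ha

density ≈ 414.5 rainbow trout per ha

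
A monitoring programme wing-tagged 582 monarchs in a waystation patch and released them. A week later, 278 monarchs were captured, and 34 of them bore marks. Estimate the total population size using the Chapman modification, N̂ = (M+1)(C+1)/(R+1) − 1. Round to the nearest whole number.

N ≈ 4646

N̂ = (582+1)(278+1)/(34+1) − 1 = 583·279/35 − 1
= 162657/35 − 1 ≈ 4647.3 − 1 ≈ 4646.3 → 4646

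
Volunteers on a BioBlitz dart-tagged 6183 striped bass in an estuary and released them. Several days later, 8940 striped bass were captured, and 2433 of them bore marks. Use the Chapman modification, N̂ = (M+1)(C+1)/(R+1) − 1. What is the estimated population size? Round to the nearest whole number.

N̂ = (6183+1)(8940+1)/(2433+1) − 1 = 6184·8941/2434 − 1
= 55291144/2434 − 1 ≈ 22716.2 − 1 ≈ 22715.2 → 22715

N ≈ 22,715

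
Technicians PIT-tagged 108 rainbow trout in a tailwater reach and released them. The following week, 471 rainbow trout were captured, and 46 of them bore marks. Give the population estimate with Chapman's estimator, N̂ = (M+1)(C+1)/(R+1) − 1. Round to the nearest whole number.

N ≈ 1094

N̂ = (108+1)(471+1)/(46+1) − 1 = 109·472/47 − 1
= 51448/47 − 1 ≈ 1094.6 − 1 ≈ 1093.6 → 1094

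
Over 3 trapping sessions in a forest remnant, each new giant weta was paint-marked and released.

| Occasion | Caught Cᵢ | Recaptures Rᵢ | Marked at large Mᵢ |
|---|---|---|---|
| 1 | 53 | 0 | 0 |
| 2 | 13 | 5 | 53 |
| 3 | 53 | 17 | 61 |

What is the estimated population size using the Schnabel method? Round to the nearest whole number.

N ≈ 178

Σ MᵢCᵢ = 0·53 + 53·13 + 61·53 = 0 + 689 + 3233 = 3922
Σ Rᵢ = 0 + 5 + 17 = 22
N̂ = 3922 / 22 ≈ 178.3 → 178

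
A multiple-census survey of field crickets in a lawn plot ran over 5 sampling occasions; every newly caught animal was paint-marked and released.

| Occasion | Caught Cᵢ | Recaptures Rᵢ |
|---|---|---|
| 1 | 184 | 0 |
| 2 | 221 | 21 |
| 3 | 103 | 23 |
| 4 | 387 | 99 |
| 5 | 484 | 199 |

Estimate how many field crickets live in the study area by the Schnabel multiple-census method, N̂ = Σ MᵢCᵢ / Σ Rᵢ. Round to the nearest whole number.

N ≈ 1824

Marked at large before each occasion: Mᵢ = Σⱼ<ᵢ (Cⱼ − Rⱼ) → M1=0, M2=184, M3=384, M4=464, M5=752
Σ MᵢCᵢ = 0·184 + 184·221 + 384·103 + 464·387 + 752·484 = 0 + 40664 + 39552 + 179568 + 363968 = 623752
Σ Rᵢ = 0 + 21 + 23 + 99 + 199 = 342
N̂ = 623752 / 342 ≈ 1823.8 → 1824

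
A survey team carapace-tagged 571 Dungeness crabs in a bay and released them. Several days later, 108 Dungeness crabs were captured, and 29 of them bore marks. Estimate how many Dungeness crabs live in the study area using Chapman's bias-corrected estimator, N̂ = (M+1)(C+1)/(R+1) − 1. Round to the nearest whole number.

N ≈ 2077

N̂ = (571+1)(108+1)/(29+1) − 1 = 572·109/30 − 1
= 62348/30 − 1 ≈ 2078.3 − 1 ≈ 2077.3 → 2077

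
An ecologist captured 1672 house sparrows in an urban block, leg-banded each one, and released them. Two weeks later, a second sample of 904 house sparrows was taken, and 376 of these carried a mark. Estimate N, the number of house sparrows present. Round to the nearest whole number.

The marked fraction in the recapture sample should equal the marked fraction in the population: 376/904 = 1672/N.
N = (1672 × 904) / 376 = 1511488 / 376 ≈ 4019.9 → 4020

N ≈ 4020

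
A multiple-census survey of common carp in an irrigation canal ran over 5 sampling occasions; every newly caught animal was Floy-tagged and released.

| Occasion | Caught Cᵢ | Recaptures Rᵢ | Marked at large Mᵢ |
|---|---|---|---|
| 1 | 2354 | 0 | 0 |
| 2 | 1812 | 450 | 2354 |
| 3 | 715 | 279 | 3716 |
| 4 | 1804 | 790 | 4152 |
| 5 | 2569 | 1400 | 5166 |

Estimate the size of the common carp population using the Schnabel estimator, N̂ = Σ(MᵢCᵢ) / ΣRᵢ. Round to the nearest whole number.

Σ MᵢCᵢ = 0·2354 + 2354·1812 + 3716·715 + 4152·1804 + 5166·2569 = 0 + 4265448 + 2656940 + 7490208 + 13271454 = 27684050
Σ Rᵢ = 0 + 450 + 279 + 790 + 1400 = 2919
N̂ = 27684050 / 2919 ≈ 9484.1 → 9484

N ≈ 9484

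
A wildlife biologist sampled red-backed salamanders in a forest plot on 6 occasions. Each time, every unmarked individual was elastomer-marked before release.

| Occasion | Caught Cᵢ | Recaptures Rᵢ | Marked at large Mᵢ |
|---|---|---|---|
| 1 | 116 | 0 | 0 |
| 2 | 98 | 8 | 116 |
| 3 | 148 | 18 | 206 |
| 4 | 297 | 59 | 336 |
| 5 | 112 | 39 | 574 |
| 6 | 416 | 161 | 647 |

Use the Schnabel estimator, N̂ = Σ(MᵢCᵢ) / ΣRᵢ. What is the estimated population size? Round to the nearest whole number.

Σ MᵢCᵢ = 0·116 + 116·98 + 206·148 + 336·297 + 574·112 + 647·416 = 0 + 11368 + 30488 + 99792 + 64288 + 269152 = 475088
Σ Rᵢ = 0 + 8 + 18 + 59 + 39 + 161 = 285
N̂ = 475088 / 285 ≈ 1667.0 → 1667

N ≈ 1667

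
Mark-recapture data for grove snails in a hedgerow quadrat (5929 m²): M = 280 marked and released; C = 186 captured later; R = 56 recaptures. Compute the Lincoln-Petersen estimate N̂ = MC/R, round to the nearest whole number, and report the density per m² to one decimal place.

N̂ = 280·186/56 = 52080/56 = 930
Density = N̂ / area = 930 / 5929 ≈ 0.16 → 0.2 per m²

density ≈ 0.2 grove snails per m²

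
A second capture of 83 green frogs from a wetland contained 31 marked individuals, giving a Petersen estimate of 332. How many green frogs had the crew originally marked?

M = 124

From N = M·C/R: M = N·R / C = 332·31 / 83 = 10292 / 83 = 124.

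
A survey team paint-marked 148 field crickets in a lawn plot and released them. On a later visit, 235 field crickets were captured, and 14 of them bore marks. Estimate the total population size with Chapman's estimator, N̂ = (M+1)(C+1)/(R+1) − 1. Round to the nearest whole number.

N ≈ 2343

N̂ = (148+1)(235+1)/(14+1) − 1 = 149·236/15 − 1
= 35164/15 − 1 ≈ 2344.3 − 1 ≈ 2343.3 → 2343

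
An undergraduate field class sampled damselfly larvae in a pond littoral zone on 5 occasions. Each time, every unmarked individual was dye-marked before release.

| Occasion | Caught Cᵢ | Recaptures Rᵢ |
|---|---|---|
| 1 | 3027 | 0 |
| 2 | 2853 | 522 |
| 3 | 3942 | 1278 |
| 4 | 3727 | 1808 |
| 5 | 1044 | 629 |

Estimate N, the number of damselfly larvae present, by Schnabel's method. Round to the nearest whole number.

Marked at large before each occasion: Mᵢ = Σⱼ<ᵢ (Cⱼ − Rⱼ) → M1=0, M2=3027, M3=5358, M4=8022, M5=9941
Σ MᵢCᵢ = 0·3027 + 3027·2853 + 5358·3942 + 8022·3727 + 9941·1044 = 0 + 8636031 + 21121236 + 29897994 + 10378404 = 70033665
Σ Rᵢ = 0 + 522 + 1278 + 1808 + 629 = 4237
N̂ = 70033665 / 4237 ≈ 16529.1 → 16529

N ≈ 16,529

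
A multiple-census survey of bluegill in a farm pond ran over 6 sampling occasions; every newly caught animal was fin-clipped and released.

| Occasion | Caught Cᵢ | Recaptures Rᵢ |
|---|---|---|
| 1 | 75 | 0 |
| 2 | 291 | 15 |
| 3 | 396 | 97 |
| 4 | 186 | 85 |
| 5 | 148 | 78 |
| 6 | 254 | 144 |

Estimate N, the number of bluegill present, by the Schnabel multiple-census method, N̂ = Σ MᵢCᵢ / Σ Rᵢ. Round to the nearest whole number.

N ≈ 1435

Marked at large before each occasion: Mᵢ = Σⱼ<ᵢ (Cⱼ − Rⱼ) → M1=0, M2=75, M3=351, M4=650, M5=751, M6=821
Σ MᵢCᵢ = 0·75 + 75·291 + 351·396 + 650·186 + 751·148 + 821·254 = 0 + 21825 + 138996 + 120900 + 111148 + 208534 = 601403
Σ Rᵢ = 0 + 15 + 97 + 85 + 78 + 144 = 419
N̂ = 601403 / 419 ≈ 1435.3 → 1435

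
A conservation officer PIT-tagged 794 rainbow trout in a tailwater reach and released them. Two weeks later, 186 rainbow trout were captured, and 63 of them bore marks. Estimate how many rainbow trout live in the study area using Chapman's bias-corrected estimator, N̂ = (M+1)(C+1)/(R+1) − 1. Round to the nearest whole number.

N ≈ 2322

N̂ = (794+1)(186+1)/(63+1) − 1 = 795·187/64 − 1
= 148665/64 − 1 ≈ 2322.9 − 1 ≈ 2321.9 → 2322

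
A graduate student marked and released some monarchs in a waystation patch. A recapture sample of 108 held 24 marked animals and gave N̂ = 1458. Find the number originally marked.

M = 324

From N = M·C/R: M = N·R / C = 1458·24 / 108 = 34992 / 108 = 324.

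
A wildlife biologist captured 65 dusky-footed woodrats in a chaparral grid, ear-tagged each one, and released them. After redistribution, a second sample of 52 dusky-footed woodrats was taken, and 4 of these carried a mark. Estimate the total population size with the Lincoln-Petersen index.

The marked fraction in the recapture sample should equal the marked fraction in the population: 4/52 = 65/N.
N = (65 × 52) / 4 = 3380 / 4 = 845

N = 845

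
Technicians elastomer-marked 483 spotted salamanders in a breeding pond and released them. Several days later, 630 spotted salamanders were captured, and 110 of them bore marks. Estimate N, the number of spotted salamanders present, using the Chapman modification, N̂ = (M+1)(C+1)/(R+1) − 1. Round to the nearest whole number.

N̂ = (483+1)(630+1)/(110+1) − 1 = 484·631/111 − 1
= 305404/111 − 1 ≈ 2751.4 − 1 ≈ 2750.4 → 2750

N ≈ 2750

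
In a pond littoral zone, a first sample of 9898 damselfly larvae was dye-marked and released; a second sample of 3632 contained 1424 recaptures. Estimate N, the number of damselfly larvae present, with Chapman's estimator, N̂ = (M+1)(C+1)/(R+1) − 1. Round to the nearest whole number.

N̂ = (9898+1)(3632+1)/(1424+1) − 1 = 9899·3633/1425 − 1
= 35963067/1425 − 1 ≈ 25237.2 − 1 ≈ 25236.2 → 25236

N ≈ 25,236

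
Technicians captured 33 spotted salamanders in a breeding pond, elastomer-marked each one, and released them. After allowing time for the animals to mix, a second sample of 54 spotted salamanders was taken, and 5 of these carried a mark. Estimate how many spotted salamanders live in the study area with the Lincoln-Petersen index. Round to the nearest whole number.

N ≈ 356

N = (33 × 54) / 5 = 1782 / 5 ≈ 356.4 → 356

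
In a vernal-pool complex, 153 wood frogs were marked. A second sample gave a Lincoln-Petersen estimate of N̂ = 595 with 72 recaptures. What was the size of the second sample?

C = 280

From N = M·C/R: C = N·R / M = 595·72 / 153 = 42840 / 153 = 280.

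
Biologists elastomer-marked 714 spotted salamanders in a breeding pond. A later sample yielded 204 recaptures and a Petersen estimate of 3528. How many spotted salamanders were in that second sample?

C = 1008

From N = M·C/R: C = N·R / M = 3528·204 / 714 = 719712 / 714 = 1008.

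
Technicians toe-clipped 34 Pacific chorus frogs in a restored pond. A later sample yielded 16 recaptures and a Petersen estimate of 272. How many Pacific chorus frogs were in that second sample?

From N = M·C/R: C = N·R / M = 272·16 / 34 = 4352 / 34 = 128.

C = 128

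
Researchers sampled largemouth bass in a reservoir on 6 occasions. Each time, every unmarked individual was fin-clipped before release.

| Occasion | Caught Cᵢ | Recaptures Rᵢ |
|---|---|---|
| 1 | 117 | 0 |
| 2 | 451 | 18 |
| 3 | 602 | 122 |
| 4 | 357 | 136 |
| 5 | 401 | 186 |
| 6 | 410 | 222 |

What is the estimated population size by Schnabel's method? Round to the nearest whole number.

Marked at large before each occasion: Mᵢ = Σⱼ<ᵢ (Cⱼ − Rⱼ) → M1=0, M2=117, M3=550, M4=1030, M5=1251, M6=1466
Σ MᵢCᵢ = 0·117 + 117·451 + 550·602 + 1030·357 + 1251·401 + 1466·410 = 0 + 52767 + 331100 + 367710 + 501651 + 601060 = 1854288
Σ Rᵢ = 0 + 18 + 122 + 136 + 186 + 222 = 684
N̂ = 1854288 / 684 ≈ 2710.9 → 2711

N ≈ 2711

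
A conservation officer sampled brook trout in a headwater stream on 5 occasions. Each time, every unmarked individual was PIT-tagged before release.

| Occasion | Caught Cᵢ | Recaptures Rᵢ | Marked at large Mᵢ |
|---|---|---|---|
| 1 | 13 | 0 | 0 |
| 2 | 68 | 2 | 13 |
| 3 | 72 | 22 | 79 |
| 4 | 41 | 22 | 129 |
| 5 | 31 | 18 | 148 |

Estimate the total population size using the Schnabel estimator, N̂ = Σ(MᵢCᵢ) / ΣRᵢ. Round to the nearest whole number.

N ≈ 257

Σ MᵢCᵢ = 0·13 + 13·68 + 79·72 + 129·41 + 148·31 = 0 + 884 + 5688 + 5289 + 4588 = 16449
Σ Rᵢ = 0 + 2 + 22 + 22 + 18 = 64
N̂ = 16449 / 64 ≈ 257.0 → 257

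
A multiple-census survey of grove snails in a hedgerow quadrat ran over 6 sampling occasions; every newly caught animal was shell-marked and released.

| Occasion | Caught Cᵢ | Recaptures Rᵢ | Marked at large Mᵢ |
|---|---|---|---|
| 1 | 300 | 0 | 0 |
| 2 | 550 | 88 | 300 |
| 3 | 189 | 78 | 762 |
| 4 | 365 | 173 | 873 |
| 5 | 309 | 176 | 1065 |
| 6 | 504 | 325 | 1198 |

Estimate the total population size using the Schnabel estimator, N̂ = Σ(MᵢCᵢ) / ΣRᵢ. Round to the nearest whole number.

N ≈ 1858

Σ MᵢCᵢ = 0·300 + 300·550 + 762·189 + 873·365 + 1065·309 + 1198·504 = 0 + 165000 + 144018 + 318645 + 329085 + 603792 = 1560540
Σ Rᵢ = 0 + 88 + 78 + 173 + 176 + 325 = 840
N̂ = 1560540 / 840 ≈ 1857.8 → 1858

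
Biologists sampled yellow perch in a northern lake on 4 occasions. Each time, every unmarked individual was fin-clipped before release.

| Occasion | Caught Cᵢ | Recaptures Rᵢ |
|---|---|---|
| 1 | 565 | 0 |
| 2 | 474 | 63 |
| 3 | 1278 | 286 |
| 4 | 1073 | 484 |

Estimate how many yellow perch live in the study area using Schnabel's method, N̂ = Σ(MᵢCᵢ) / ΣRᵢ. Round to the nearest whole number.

N ≈ 4354

Marked at large before each occasion: Mᵢ = Σⱼ<ᵢ (Cⱼ − Rⱼ) → M1=0, M2=565, M3=976, M4=1968
Σ MᵢCᵢ = 0·565 + 565·474 + 976·1278 + 1968·1073 = 0 + 267810 + 1247328 + 2111664 = 3626802
Σ Rᵢ = 0 + 63 + 286 + 484 = 833
N̂ = 3626802 / 833 ≈ 4353.9 → 4354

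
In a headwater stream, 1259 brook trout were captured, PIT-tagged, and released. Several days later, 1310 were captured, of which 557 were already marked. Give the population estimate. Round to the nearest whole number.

Lincoln-Petersen assumes M/N = R/C, so N = M·C / R.
N = (1259 × 1310) / 557 = 1649290 / 557 ≈ 2961.0 → 2961

N ≈ 2961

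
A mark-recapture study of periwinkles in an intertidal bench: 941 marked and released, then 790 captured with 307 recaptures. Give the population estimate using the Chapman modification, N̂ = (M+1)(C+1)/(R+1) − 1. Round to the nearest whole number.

N ≈ 2418

N̂ = (941+1)(790+1)/(307+1) − 1 = 942·791/308 − 1
= 745122/308 − 1 ≈ 2419.2 − 1 ≈ 2418.2 → 2418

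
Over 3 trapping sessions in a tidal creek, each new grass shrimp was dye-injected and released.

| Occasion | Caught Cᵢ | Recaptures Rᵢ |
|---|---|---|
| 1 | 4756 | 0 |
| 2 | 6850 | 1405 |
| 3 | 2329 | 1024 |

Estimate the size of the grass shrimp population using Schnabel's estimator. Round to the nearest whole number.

N ≈ 23,193

Marked at large before each occasion: Mᵢ = Σⱼ<ᵢ (Cⱼ − Rⱼ) → M1=0, M2=4756, M3=10201
Σ MᵢCᵢ = 0·4756 + 4756·6850 + 10201·2329 = 0 + 32578600 + 23758129 = 56336729
Σ Rᵢ = 0 + 1405 + 1024 = 2429
N̂ = 56336729 / 2429 ≈ 23193.4 → 23193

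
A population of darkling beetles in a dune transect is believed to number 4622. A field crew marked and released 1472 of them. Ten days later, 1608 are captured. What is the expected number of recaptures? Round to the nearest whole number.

The marked fraction of the population is 1472/4622, so in a sample of 1608 expect C·(M/N) marked.
E[R] = 1472 × 1608 / 4622 = 2366976 / 4622 ≈ 512.1 → 512

expected recaptures ≈ 512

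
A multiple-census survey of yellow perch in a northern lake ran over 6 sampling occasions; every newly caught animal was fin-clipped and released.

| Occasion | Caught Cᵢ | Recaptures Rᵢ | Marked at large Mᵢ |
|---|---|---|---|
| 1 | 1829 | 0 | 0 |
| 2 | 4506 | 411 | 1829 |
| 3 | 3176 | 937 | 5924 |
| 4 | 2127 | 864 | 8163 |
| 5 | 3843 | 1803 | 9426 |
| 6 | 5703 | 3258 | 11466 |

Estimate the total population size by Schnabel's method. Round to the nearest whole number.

N ≈ 20,079

Σ MᵢCᵢ = 0·1829 + 1829·4506 + 5924·3176 + 8163·2127 + 9426·3843 + 11466·5703 = 0 + 8241474 + 18814624 + 17362701 + 36224118 + 65390598 = 146033515
Σ Rᵢ = 0 + 411 + 937 + 864 + 1803 + 3258 = 7273
N̂ = 146033515 / 7273 ≈ 20078.9 → 20079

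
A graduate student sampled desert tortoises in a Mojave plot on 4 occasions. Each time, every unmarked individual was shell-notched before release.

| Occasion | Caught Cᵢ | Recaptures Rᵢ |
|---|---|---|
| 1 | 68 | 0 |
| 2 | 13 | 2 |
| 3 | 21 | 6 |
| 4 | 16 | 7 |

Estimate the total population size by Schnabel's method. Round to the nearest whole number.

Marked at large before each occasion: Mᵢ = Σⱼ<ᵢ (Cⱼ − Rⱼ) → M1=0, M2=68, M3=79, M4=94
Σ MᵢCᵢ = 0·68 + 68·13 + 79·21 + 94·16 = 0 + 884 + 1659 + 1504 = 4047
Σ Rᵢ = 0 + 2 + 6 + 7 = 15
N̂ = 4047 / 15 ≈ 269.8 → 270

N ≈ 270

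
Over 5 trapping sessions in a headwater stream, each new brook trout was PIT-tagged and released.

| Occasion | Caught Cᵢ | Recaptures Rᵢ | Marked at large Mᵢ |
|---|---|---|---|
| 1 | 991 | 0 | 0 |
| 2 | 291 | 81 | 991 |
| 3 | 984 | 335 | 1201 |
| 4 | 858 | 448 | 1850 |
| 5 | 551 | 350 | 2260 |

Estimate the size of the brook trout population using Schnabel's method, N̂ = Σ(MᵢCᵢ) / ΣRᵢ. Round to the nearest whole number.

Σ MᵢCᵢ = 0·991 + 991·291 + 1201·984 + 1850·858 + 2260·551 = 0 + 288381 + 1181784 + 1587300 + 1245260 = 4302725
Σ Rᵢ = 0 + 81 + 335 + 448 + 350 = 1214
N̂ = 4302725 / 1214 ≈ 3544.3 → 3544

N ≈ 3544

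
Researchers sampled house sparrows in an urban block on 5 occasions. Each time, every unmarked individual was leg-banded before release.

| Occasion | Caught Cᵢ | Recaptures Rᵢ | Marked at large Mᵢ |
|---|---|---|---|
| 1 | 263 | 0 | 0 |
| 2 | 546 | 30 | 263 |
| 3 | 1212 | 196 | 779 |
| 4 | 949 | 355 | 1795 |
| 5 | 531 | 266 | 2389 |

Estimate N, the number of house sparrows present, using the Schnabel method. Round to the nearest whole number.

N ≈ 4793

Σ MᵢCᵢ = 0·263 + 263·546 + 779·1212 + 1795·949 + 2389·531 = 0 + 143598 + 944148 + 1703455 + 1268559 = 4059760
Σ Rᵢ = 0 + 30 + 196 + 355 + 266 = 847
N̂ = 4059760 / 847 ≈ 4793.1 → 4793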